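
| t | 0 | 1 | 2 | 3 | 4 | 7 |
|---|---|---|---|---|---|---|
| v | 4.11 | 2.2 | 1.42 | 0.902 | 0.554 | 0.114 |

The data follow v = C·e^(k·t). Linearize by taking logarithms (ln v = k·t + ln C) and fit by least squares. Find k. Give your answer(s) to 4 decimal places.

k = -0.5026

Linearized form: ln v = k·t + ln C. From the 6 transformed points,
Σt = 17.0000, Σ(t)² = 79.0000, Σln v = -0.3128, Σt·ln v = -16.3829.
Equations: 79.0000·k + 17.0000·ln C = -16.3829;  17.0000·k + 6·ln C = -0.3128.
Slope k = (n·Σt·ln v − Σt·Σln v)/(n·Σ(t)² − (Σt)²) = (6·-16.3829 − 17.0000·-0.3128)/185.0000 = -0.50260; ln C = (Σln v − k·Σt)/n = 1.37190.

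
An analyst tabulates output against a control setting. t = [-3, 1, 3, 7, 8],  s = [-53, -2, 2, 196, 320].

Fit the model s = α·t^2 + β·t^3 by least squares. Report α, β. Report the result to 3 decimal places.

With design matrix A, AᵀA = [[6660, 49576]; [49576, 381252]] and Aᵀs = [29623, 232551]ᵀ.
Δ = 6660·381252 − 49576² = 81358544.
α = (29623·381252 − 49576·232551)/81358544 = -58780095/20339636; β = (6660·232551 − 49576·29623)/81358544 = 20049953/20339636.

α = -2.890, β = 0.986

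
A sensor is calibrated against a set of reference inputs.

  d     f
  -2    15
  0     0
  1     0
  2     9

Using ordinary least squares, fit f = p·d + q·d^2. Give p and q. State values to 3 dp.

Sums needed: Σd·d = 9, Σd·d^2 = 1, Σd^2·d^2 = 33.
For Xᵀf: Σd·f = -12, Σd^2·f = 96.
Determinant 9·33 − 1² = 296.
p = ((-12)·33 − 1·96)/296 = -123/74; q = (9·96 − 1·(-12))/296 = 219/74.

p = -1.662, q = 2.959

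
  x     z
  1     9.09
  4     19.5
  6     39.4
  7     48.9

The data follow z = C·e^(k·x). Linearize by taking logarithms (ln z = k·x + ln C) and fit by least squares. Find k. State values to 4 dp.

k = 0.2869

Linearized form: ln z = k·x + ln C. From the 4 transformed points,
Σx = 18.0000, Σ(x)² = 102.0000, Σln z = 12.7411, Σx·ln z = 63.3599.
Equations: 102.0000·k + 18.0000·ln C = 63.3599;  18.0000·k + 4·ln C = 12.7411.
Slope k = (n·Σx·ln z − Σx·Σln z)/(n·Σ(x)² − (Σx)²) = (4·63.3599 − 18.0000·12.7411)/84.0000 = 0.28689; ln C = (Σln z − k·Σx)/n = 1.89426.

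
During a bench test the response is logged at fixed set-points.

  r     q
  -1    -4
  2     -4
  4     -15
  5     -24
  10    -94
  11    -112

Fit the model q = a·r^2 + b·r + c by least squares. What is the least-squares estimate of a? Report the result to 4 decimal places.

Normal-equation sums: Σr^2·r^2 = 25539, Σr^2·r = 2527, Σr^2 = 267, Σr·r = 267, Σr = 31, Σ1 = 6.
Moment sums: Σr^2·q = -23812, Σr·q = -2356, Σq = -253.
Normal equations: [[25539, 2527, 267]; [2527, 267, 31]; [267, 31, 6]]·[a, b, c]ᵀ = [-23812, -2356, -253]ᵀ.
Inverting the 3×3 Gram matrix, [a, b, c]ᵀ = [-34399/35580, 1345/2372, -18443/8895]ᵀ.

a = -0.9668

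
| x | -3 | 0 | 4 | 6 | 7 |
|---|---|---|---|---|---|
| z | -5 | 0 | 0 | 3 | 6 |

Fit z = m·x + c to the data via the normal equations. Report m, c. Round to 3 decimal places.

The normal equations are: 110·m + 14·c = 75;  14·m + 5·c = 4.
Eliminating c: 5·(row 1) − 14·(row 2) gives 354·m = 5·75 − 14·4 = 319, so m = 319/354.
Then c = (4 − 14·(319/354))/5 = -305/177.

m = 0.901, c = -1.723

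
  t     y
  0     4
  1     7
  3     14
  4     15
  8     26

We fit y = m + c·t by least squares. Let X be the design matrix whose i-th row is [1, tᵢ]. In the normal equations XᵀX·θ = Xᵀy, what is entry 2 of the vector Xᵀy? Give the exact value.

Entry 2 ↔ basis t, so (Xᵀy)_{2} = Σᵢ (t)·yᵢ = (0)·(4) + (1)·(7) + (3)·(14) + (4)·(15) + (8)·(26) = 317.

317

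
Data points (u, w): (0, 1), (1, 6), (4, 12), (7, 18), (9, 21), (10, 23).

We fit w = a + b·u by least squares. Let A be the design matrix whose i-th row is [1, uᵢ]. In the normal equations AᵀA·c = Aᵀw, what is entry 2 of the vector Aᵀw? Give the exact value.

599

Entry 2 ↔ basis u, so (Aᵀw)_{2} = Σᵢ (u)·wᵢ = (0)·(1) + (1)·(6) + (4)·(12) + (7)·(18) + (9)·(21) + (10)·(23) = 599.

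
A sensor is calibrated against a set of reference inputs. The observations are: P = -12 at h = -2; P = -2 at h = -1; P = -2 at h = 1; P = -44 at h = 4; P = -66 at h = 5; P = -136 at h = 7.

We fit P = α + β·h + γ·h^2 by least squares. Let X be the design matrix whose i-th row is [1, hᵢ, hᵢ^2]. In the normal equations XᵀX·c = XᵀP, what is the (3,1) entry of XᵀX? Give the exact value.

Row 3 ↔ basis h^2, column 1 ↔ basis 1, so (XᵀX)_{3,1} = Σᵢ h^2 = (4)·(1) + (1)·(1) + (1)·(1) + (16)·(1) + (25)·(1) + (49)·(1) = 96.

96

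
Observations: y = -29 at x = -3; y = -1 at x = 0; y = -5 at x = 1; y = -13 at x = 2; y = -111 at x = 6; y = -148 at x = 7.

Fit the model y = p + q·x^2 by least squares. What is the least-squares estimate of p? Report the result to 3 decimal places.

p = -1.545

From the data, Σ1 = 6, Σx^2 = 99, Σx^2·x^2 = 3795.
Moment sums: Σy = -307, Σx^2·y = -11566.
Δ = 6·3795 − 99² = 12969.
p = ((-307)·3795 − 99·(-11566))/12969 = -607/393; q = (6·(-11566) − 99·(-307))/12969 = -13001/4323.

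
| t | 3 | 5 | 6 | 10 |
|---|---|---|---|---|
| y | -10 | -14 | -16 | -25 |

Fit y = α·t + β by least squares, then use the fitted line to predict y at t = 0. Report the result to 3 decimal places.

Setting ∂/∂α … = 0 gives: 170·α + 24·β = -446;  24·α + 4·β = -65.
Determinant 170·4 − 24² = 104.
α = ((-446)·4 − 24·(-65))/104 = -28/13; β = (170·(-65) − 24·(-446))/104 = -173/52.
At t = 0: ŷ = (-28/13)·(0) + (-173/52)·(1) = -173/52.

ŷ = -3.327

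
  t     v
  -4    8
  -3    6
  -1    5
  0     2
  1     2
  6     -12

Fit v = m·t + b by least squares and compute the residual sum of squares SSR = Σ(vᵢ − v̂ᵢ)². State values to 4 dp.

SSR = 15.4005

Compute the Gram sums: Σt·t = 63, Σt = -1, Σ1 = 6.
Moment sums: Σt·v = -125, Σv = 11.
Δ = 63·6 − (-1)² = 377.
m = ((-125)·6 − (-1)·11)/377 = -739/377; b = (63·11 − (-1)·(-125))/377 = 568/377.
Residuals: -508/377, -523/377, 578/377, 186/377, 925/377, -658/377; SSR = 5806/377.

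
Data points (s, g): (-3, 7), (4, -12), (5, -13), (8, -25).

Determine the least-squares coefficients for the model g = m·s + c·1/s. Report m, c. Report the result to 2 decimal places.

m = -3.19, c = 7.44

Entries of AᵀA: Σs·s = 114, Σs·1/s = 4, Σ1/s·1/s = 3301/14400.
Right-hand side: Σs·g = -334, Σ1/s·g = -1327/120.
So AᵀA·[m, c]ᵀ = Aᵀg: [[114, 4]; [4, 3301/14400]]·[m, c]ᵀ = [-334, -1327/120]ᵀ.
Eliminating c: (3301/14400)·(row 1) − 4·(row 2) gives (24319/2400)·m = (3301/14400)·(-334) − 4·(-1327/120) = -232787/7200, so m = -232787/72957.
Then c = ((-1327/120) − 4·(-232787/72957))/(3301/14400) = 180840/24319.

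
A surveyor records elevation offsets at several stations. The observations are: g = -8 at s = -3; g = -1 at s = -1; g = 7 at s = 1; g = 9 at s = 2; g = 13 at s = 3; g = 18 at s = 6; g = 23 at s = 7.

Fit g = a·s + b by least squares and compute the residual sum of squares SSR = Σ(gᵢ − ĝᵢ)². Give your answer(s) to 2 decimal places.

Normal-equation sums: Σs·s = 109, Σs = 15, Σ1 = 7.
Right-hand side: Σs·g = 358, Σg = 61.
Normal equations: [[109, 15]; [15, 7]]·[a, b]ᵀ = [358, 61]ᵀ.
det = 109·7 − 15² = 538.
a = (358·7 − 15·61)/538 = 1591/538; b = (109·61 − 15·358)/538 = 1279/538.
Residuals: -405/269, -113/269, 448/269, 381/538, 471/269, -1141/538, -21/269; SSR = 7149/538.

SSR = 13.29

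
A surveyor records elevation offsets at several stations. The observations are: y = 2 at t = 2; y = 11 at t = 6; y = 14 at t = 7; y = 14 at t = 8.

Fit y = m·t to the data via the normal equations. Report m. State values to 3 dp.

Sums needed: Σt·t = 153.
Right-hand side: Σt·y = 280.
So MᵀM·[m]ᵀ = Mᵀy: [[153]]·[m]ᵀ = [280]ᵀ.
Hence m = 280 / 153 ≈ 1.83007.

m = 1.830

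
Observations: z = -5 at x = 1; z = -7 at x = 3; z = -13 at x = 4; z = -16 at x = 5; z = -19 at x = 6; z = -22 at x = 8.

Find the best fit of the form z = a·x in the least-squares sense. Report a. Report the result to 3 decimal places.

MᵀM·[a]ᵀ = Mᵀz reads: 151·a = -448.
a = (-448)/151 = -2.96689.

a = -2.967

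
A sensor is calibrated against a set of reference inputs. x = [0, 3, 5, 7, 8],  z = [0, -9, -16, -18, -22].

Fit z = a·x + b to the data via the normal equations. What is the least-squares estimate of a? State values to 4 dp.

Normal-equation sums: Σx·x = 147, Σx = 23, Σ1 = 5.
Right-hand side: Σx·z = -409, Σz = -65.
Normal equations: [[147, 23]; [23, 5]]·[a, b]ᵀ = [-409, -65]ᵀ.
det = 147·5 − 23² = 206.
a = ((-409)·5 − 23·(-65))/206 = -275/103; b = (147·(-65) − 23·(-409))/206 = -74/103.

a = -2.6699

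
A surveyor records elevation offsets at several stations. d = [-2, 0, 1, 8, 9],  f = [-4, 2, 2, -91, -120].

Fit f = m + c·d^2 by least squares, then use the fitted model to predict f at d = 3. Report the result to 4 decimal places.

f̂ = -10.8122

Sums needed: Σ1 = 5, Σd^2 = 150, Σd^2·d^2 = 10674.
For Xᵀf: Σf = -211, Σd^2·f = -15558.
XᵀX·[m, c]ᵀ = Xᵀf becomes [[5, 150]; [150, 10674]]·[m, c]ᵀ = [-211, -15558]ᵀ.
Eliminating c: 10674·(row 1) − 150·(row 2) gives 30870·m = 10674·(-211) − 150·(-15558) = 81486, so m = 4527/1715.
Then c = ((-15558) − 150·(4527/1715))/10674 = -1538/1029.
At d = 3: f̂ = (4527/1715)·(1) + (-1538/1029)·(9) = -2649/245.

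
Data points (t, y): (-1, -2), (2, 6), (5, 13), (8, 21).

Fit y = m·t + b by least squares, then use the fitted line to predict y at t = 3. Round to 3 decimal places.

Normal-equation sums: Σt·t = 94, Σt = 14, Σ1 = 4.
And Σt·y = 247, Σy = 38.
So MᵀM·[m, b]ᵀ = Mᵀy: [[94, 14]; [14, 4]]·[m, b]ᵀ = [247, 38]ᵀ.
Δ = 94·4 − 14² = 180.
m = (247·4 − 14·38)/180 = 38/15; b = (94·38 − 14·247)/180 = 19/30.
At t = 3: ŷ = (38/15)·(3) + (19/30)·(1) = 247/30.

ŷ = 8.233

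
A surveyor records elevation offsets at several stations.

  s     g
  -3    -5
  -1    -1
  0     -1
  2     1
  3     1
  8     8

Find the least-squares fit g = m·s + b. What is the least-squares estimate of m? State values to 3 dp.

Setting ∂/∂m … = 0 gives: 87·m + 9·b = 85;  9·m + 6·b = 3.
Determinant 87·6 − 9² = 441.
m = (85·6 − 9·3)/441 = 23/21; b = (87·3 − 9·85)/441 = -8/7.

m = 1.095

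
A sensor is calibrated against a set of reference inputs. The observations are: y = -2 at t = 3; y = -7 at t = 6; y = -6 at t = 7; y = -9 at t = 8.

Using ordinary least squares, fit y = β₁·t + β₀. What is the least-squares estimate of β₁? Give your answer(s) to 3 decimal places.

β₁ = -1.286

Compute the Gram sums: Σt·t = 158, Σt = 24, Σ1 = 4.
Moment sums: Σt·y = -162, Σy = -24.
Determinant 158·4 − 24² = 56.
β₁ = ((-162)·4 − 24·(-24))/56 = -9/7; β₀ = (158·(-24) − 24·(-162))/56 = 12/7.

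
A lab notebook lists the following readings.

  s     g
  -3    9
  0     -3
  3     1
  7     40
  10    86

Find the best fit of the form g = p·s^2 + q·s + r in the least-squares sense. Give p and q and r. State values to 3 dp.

p = 1.009, q = -1.084, r = -3.415

Normal-equation sums: Σs^2·s^2 = 12563, Σs^2·s = 1343, Σs^2 = 167, Σs·s = 167, Σs = 17, Σ1 = 5.
For Xᵀg: Σs^2·g = 10650, Σs·g = 1116, Σg = 133.
So XᵀX·[p, q, r]ᵀ = Xᵀg: [[12563, 1343, 167]; [1343, 167, 17]; [167, 17, 5]]·[p, q, r]ᵀ = [10650, 1116, 133]ᵀ.
Inverting the 3×3 Gram matrix, [p, q, r]ᵀ = [45365/44958, -16251/14986, -76774/22479]ᵀ.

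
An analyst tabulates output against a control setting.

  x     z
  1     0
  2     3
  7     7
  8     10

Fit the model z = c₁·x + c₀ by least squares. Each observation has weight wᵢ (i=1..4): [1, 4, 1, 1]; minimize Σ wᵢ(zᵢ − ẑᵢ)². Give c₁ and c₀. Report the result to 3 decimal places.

c₁ = 1.123, c₀ = 0.293

Compute the Gram sums: Σwᵢ·x·x = 130, Σwᵢ·x = 24, Σwᵢ·1 = 7.
Right-hand side: Σwᵢ·x·z = 153, Σwᵢ·z = 29.
So MᵀWM·[c₁, c₀]ᵀ = MᵀWz: [[130, 24]; [24, 7]]·[c₁, c₀]ᵀ = [153, 29]ᵀ.
Eliminating c₀: 7·(row 1) − 24·(row 2) gives 334·c₁ = 7·153 − 24·29 = 375, so c₁ = 375/334.
Then c₀ = (29 − 24·(375/334))/7 = 49/167.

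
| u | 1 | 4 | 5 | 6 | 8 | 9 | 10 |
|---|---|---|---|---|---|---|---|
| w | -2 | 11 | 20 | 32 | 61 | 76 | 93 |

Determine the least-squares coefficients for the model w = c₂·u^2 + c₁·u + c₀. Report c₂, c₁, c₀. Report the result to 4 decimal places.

c₂ = 0.9787, c₁ = -0.0049, c₀ = -3.5569

Forming MᵀM = [[22835, 2647, 323]; [2647, 323, 43]; [323, 43, 7]] and Mᵀw = [21186, 2436, 291]ᵀ gives MᵀM·[c₂, c₁, c₀]ᵀ = Mᵀw.
Inverting the 3×3 Gram matrix, [c₂, c₁, c₀]ᵀ = [15647/15988, -79/15988, -2031/571]ᵀ.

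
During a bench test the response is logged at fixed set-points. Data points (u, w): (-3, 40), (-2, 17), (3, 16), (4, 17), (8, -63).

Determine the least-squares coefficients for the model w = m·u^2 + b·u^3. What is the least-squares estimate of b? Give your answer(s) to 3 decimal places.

The normal equations are: 4530·m + 33760·b = -3188;  33760·m + 267762·b = -31952.
Eliminating b: 267762·(row 1) − 33760·(row 2) gives 73224260·m = 267762·(-3188) − 33760·(-31952) = 225074264, so m = 56268566/18306065.
Then b = ((-31952) − 33760·(56268566/18306065))/267762 = -1855784/3661213.

b = -0.507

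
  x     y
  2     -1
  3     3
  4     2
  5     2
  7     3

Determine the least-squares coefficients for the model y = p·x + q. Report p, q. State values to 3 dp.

p = 0.554, q = -0.527

The normal system MᵀM·[p, q]ᵀ = Mᵀy is [[103, 21]; [21, 5]]·[p, q]ᵀ = [46, 9]ᵀ.
det = 103·5 − 21² = 74.
p = (46·5 − 21·9)/74 = 41/74; q = (103·9 − 21·46)/74 = -39/74.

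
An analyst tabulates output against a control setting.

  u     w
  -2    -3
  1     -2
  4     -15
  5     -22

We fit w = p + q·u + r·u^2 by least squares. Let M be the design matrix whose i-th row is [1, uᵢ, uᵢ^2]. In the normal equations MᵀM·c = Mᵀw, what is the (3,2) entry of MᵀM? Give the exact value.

Row 3 ↔ basis u^2, column 2 ↔ basis u, so (MᵀM)_{3,2} = Σᵢ (u^2)·(u) = (4)·(-2) + (1)·(1) + (16)·(4) + (25)·(5) = 182.

182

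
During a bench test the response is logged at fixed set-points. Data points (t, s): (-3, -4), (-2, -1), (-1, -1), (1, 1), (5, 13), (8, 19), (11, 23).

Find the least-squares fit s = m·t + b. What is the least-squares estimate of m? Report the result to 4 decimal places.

From the data, Σt·t = 225, Σt = 19, Σ1 = 7.
For Aᵀs: Σt·s = 486, Σs = 50.
Normal equations: [[225, 19]; [19, 7]]·[m, b]ᵀ = [486, 50]ᵀ.
Eliminating b: 7·(row 1) − 19·(row 2) gives 1214·m = 7·486 − 19·50 = 2452, so m = 1226/607.
Then b = (50 − 19·(1226/607))/7 = 1008/607.

m = 2.0198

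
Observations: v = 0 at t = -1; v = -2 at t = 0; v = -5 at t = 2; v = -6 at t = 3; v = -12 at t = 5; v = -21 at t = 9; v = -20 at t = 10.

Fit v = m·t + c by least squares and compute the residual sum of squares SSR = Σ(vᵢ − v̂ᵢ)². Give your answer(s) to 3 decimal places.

SSR = 7.631

Normal-equation sums: Σt·t = 220, Σt = 28, Σ1 = 7.
Moment sums: Σt·v = -477, Σv = -66.
So XᵀX·[m, c]ᵀ = Xᵀv: [[220, 28]; [28, 7]]·[m, c]ᵀ = [-477, -66]ᵀ.
det = 220·7 − 28² = 756.
m = ((-477)·7 − 28·(-66))/756 = -71/36; c = (220·(-66) − 28·(-477))/756 = -97/63.
Residuals: -109/252, -29/63, 61/126, 367/252, -151/252, -431/252, 53/42; SSR = 641/84.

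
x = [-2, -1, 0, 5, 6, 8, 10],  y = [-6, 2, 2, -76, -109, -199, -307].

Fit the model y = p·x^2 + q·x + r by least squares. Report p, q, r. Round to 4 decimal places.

p = -3.0192, q = -0.9284, r = 3.6499

With design matrix A, AᵀA = [[16034, 1844, 230]; [1844, 230, 26]; [230, 26, 7]] and Aᵀy = [-49282, -5686, -693]ᵀ.
Inverting the 3×3 Gram matrix, [p, q, r]ᵀ = [-266856/88387, -82060/88387, 322607/88387]ᵀ.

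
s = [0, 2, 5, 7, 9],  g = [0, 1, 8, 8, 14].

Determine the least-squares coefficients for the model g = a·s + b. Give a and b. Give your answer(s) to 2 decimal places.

a = 1.53, b = -0.84

With design matrix A, AᵀA = [[159, 23]; [23, 5]] and Aᵀg = [224, 31]ᵀ.
Eliminating b: 5·(row 1) − 23·(row 2) gives 266·a = 5·224 − 23·31 = 407, so a = 407/266.
Then b = (31 − 23·(407/266))/5 = -223/266.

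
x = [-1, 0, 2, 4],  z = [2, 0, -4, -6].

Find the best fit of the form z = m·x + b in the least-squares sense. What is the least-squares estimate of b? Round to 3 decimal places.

b = 0.034

From the data, Σx·x = 21, Σx = 5, Σ1 = 4.
And Σx·z = -34, Σz = -8.
MᵀM·[m, b]ᵀ = Mᵀz becomes [[21, 5]; [5, 4]]·[m, b]ᵀ = [-34, -8]ᵀ.
det = 21·4 − 5² = 59.
m = ((-34)·4 − 5·(-8))/59 = -96/59; b = (21·(-8) − 5·(-34))/59 = 2/59.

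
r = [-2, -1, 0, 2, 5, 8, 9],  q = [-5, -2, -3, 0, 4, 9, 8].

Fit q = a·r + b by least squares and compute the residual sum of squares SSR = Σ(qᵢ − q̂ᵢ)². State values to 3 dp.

SSR = 5.430

Normal-equation sums: Σr·r = 179, Σr = 21, Σ1 = 7.
For Mᵀq: Σr·q = 176, Σq = 11.
Normal equations: [[179, 21]; [21, 7]]·[a, b]ᵀ = [176, 11]ᵀ.
Eliminating b: 7·(row 1) − 21·(row 2) gives 812·a = 7·176 − 21·11 = 1001, so a = 143/116.
Then b = (11 − 21·(143/116))/7 = -1727/812.
Residuals: -331/812, 276/203, -709/812, -275/812, -15/406, 1027/812, -393/406; SSR = 4409/812.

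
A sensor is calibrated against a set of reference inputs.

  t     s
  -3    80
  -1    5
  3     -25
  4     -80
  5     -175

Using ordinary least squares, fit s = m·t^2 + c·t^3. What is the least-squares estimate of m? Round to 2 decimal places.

Setting ∂/∂m … = 0 gives: 1044·m + 4148·c = -5155;  4148·m + 21180·c = -29835.
(Σt^2·t^2 = 1044, Σt^2·t^3 = 4148, Σt^3·t^3 = 21180, Σt^2·s = -5155, Σt^3·s = -29835.)
Eliminating c: 21180·(row 1) − 4148·(row 2) gives 4906016·m = 21180·(-5155) − 4148·(-29835) = 14572680, so m = 1821585/613252.
Then c = ((-29835) − 4148·(1821585/613252))/21180 = -305150/153313.

m = 2.97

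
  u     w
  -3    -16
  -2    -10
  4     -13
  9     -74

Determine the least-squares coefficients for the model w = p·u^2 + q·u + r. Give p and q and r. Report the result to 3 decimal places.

p = -1.052, q = 1.509, r = -2.344

With design matrix X, XᵀX = [[6914, 758, 110]; [758, 110, 8]; [110, 8, 4]] and Xᵀw = [-6386, -650, -113]ᵀ.
Solving the 3×3 system (Gaussian elimination) gives p = -26689/25374, q = 38299/25374, r = -9911/4229.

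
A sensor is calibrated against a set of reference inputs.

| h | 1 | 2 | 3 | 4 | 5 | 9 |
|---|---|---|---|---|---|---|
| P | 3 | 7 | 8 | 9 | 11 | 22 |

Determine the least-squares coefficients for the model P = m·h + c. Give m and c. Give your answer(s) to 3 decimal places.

m = 2.250, c = 1.000

With design matrix A, AᵀA = [[136, 24]; [24, 6]] and AᵀP = [330, 60]ᵀ.
Eliminating c: 6·(row 1) − 24·(row 2) gives 240·m = 6·330 − 24·60 = 540, so m = 9/4.
Then c = (60 − 24·(9/4))/6 = 1.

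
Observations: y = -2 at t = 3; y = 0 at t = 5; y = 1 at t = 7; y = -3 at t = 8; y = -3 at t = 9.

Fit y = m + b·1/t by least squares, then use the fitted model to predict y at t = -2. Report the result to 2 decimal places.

ŷ = -2.33

The normal equations are: 5·m + (2299/2520)·b = -7;  (2299/2520)·m + (1266841/6350400)·b = -69/56.
det = 5·(1266841/6350400) − (2299/2520)² = 262201/1587600.
m = ((-7)·(1266841/6350400) − (2299/2520)·(-69/56))/(262201/1587600) = -432373/262201; b = (5·(-69/56) − (2299/2520)·(-7))/(262201/1587600) = 357840/262201.
At t = -2: ŷ = (-432373/262201)·(1) + (357840/262201)·(-1/2) = -611293/262201.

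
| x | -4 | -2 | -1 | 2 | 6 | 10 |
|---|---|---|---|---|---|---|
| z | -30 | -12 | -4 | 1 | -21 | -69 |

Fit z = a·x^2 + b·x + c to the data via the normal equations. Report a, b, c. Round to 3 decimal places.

a = -0.978, b = 2.971, c = -1.707

The normal system MᵀM·[a, b, c]ᵀ = Mᵀz is [[11585, 1151, 161]; [1151, 161, 11]; [161, 11, 6]]·[a, b, c]ᵀ = [-8184, -666, -135]ᵀ.
Row-reducing yields a = -4373/4472, b = 66427/22360, c = -9543/5590.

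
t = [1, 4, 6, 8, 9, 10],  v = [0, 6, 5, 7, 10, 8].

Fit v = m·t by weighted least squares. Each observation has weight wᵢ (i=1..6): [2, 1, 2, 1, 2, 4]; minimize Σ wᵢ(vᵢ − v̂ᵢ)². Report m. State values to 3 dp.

Setting ∂/∂m … = 0 gives: 716·m = 640.
Hence m = 640 / 716 ≈ 0.893855.

m = 0.894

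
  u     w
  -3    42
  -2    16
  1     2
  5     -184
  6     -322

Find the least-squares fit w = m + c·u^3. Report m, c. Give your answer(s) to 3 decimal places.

The normal system XᵀX·[m, c]ᵀ = Xᵀw is [[5, 307]; [307, 63075]]·[m, c]ᵀ = [-446, -93812]ᵀ.
det = 5·63075 − 307² = 221126.
m = ((-446)·63075 − 307·(-93812))/221126 = 334417/110563; c = (5·(-93812) − 307·(-446))/221126 = -166069/110563.

m = 3.025, c = -1.502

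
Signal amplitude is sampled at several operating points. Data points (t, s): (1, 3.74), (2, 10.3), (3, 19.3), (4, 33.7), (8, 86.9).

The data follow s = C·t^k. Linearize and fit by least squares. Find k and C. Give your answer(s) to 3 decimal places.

k = 1.532, C = 3.699

Linearized form: ln s = k·ln t + ln C. From the 5 transformed points,
AᵀA = [[7.9333, 5.2575]; [5.2575, 5]], rhs = [19.0290, 14.5936]ᵀ  (here Σln t = 5.2575, Σ(ln t)² = 7.9333, Σln s = 14.5936, Σln t·ln s = 19.0290).
Solving (det = 12.0252): k = 1.53173, ln C = 1.30811, so C = exp(1.30811) = 3.69916.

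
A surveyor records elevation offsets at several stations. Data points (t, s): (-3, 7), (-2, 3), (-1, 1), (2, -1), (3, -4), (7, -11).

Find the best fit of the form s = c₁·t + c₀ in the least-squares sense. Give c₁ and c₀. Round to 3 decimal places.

Entries of AᵀA: Σt·t = 76, Σt = 6, Σ1 = 6.
Moment sums: Σt·s = -119, Σs = -5.
Eliminating c₀: 6·(row 1) − 6·(row 2) gives 420·c₁ = 6·(-119) − 6·(-5) = -684, so c₁ = -57/35.
Then c₀ = ((-5) − 6·(-57/35))/6 = 167/210.

c₁ = -1.629, c₀ = 0.795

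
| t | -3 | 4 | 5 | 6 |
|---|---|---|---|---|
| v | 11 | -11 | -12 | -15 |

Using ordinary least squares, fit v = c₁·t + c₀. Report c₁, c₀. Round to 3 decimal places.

c₁ = -2.920, c₀ = 2.010

The normal equations are: 86·c₁ + 12·c₀ = -227;  12·c₁ + 4·c₀ = -27.
(Σt·t = 86, Σt = 12, Σ1 = 4, Σt·v = -227, Σv = -27.)
Eliminating c₀: 4·(row 1) − 12·(row 2) gives 200·c₁ = 4·(-227) − 12·(-27) = -584, so c₁ = -73/25.
Then c₀ = ((-27) − 12·(-73/25))/4 = 201/100.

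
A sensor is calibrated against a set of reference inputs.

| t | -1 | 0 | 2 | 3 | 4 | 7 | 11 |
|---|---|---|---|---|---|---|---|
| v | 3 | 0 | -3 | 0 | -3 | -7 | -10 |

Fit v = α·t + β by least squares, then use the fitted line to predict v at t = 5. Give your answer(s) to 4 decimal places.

v̂ = -4.1713

Compute the Gram sums: Σt·t = 200, Σt = 26, Σ1 = 7.
Moment sums: Σt·v = -180, Σv = -20.
So MᵀM·[α, β]ᵀ = Mᵀv: [[200, 26]; [26, 7]]·[α, β]ᵀ = [-180, -20]ᵀ.
Δ = 200·7 − 26² = 724.
α = ((-180)·7 − 26·(-20))/724 = -185/181; β = (200·(-20) − 26·(-180))/724 = 170/181.
At t = 5: v̂ = (-185/181)·(5) + (170/181)·(1) = -755/181.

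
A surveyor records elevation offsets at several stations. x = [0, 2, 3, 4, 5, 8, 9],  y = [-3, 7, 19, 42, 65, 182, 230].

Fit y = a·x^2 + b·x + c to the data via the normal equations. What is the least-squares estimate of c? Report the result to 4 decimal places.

Setting ∂/∂a … = 0 gives: 11635·a + 1465·b + 199·c = 32774;  1465·a + 199·b + 31·c = 4090;  199·a + 31·b + 7·c = 542.
Inverting the 3×3 Gram matrix, [a, b, c]ᵀ = [16606/5481, -20992/16443, -50132/16443]ᵀ.

c = -3.0488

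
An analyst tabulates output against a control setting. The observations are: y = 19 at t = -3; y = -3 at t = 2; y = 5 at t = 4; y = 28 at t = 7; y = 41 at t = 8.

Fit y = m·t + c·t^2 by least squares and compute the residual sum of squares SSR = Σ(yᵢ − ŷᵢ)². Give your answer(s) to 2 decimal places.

The normal equations are: 142·m + 900·c = 481;  900·m + 6850·c = 4235.
(Σt·t = 142, Σt·t^2 = 900, Σt^2·t^2 = 6850, Σt·y = 481, Σt^2·y = 4235.)
Determinant 142·6850 − 900² = 162700.
m = (481·6850 − 900·4235)/162700 = -10333/3254; c = (142·4235 − 900·481)/162700 = 16847/16270.
Residuals: 1256/8135, -6434/8135, 9229/8135, -4144/8135, 1091/8135; SSR = 3602/1627.

SSR = 2.21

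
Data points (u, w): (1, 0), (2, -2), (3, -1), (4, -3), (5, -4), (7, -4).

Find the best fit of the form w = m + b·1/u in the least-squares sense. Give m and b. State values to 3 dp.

m = -4.107, b = 4.387

The normal equations are: 6·m + (1019/420)·b = -14;  (1019/420)·m + (261781/176400)·b = -1451/420.
(Σ1 = 6, Σ1/u = 1019/420, Σ1/u·1/u = 261781/176400, Σw = -14, Σ1/u·w = -1451/420.)
Δ = 6·(261781/176400) − (1019/420)² = 21293/7056.
m = ((-14)·(261781/176400) − (1019/420)·(-1451/420))/(21293/7056) = -437273/106465; b = (6·(-1451/420) − (1019/420)·(-14))/(21293/7056) = 93408/21293.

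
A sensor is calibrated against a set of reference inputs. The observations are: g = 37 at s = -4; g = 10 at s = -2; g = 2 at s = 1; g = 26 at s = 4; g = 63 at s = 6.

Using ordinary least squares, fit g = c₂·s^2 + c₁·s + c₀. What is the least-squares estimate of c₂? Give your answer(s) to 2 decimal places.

c₂ = 1.94

Sums needed: Σs^2·s^2 = 1825, Σs^2·s = 209, Σs^2 = 73, Σs·s = 73, Σs = 5, Σ1 = 5.
Moment sums: Σs^2·g = 3318, Σs·g = 316, Σg = 138.
Normal equations: [[1825, 209, 73]; [209, 73, 5]; [73, 5, 5]]·[c₂, c₁, c₀]ᵀ = [3318, 316, 138]ᵀ.
Row-reducing yields c₂ = 1184/609, c₁ = -26311/20706, c₀ = 479/986.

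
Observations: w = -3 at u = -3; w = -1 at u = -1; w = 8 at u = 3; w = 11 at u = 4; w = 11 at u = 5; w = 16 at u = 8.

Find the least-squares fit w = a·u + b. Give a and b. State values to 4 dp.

Forming MᵀM = [[124, 16]; [16, 6]] and Mᵀw = [261, 42]ᵀ gives MᵀM·[a, b]ᵀ = Mᵀw.
Eliminating b: 6·(row 1) − 16·(row 2) gives 488·a = 6·261 − 16·42 = 894, so a = 447/244.
Then b = (42 − 16·(447/244))/6 = 129/61.

a = 1.8320, b = 2.1148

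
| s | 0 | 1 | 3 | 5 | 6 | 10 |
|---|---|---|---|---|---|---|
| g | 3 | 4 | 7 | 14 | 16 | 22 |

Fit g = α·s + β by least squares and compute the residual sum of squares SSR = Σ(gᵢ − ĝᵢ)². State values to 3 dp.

SSR = 7.252

Compute the Gram sums: Σs·s = 171, Σs = 25, Σ1 = 6.
Moment sums: Σs·g = 411, Σg = 66.
Normal equations: [[171, 25]; [25, 6]]·[α, β]ᵀ = [411, 66]ᵀ.
det = 171·6 − 25² = 401.
α = (411·6 − 25·66)/401 = 816/401; β = (171·66 − 25·411)/401 = 1011/401.
Residuals: 192/401, -223/401, -652/401, 523/401, 509/401, -349/401; SSR = 2908/401.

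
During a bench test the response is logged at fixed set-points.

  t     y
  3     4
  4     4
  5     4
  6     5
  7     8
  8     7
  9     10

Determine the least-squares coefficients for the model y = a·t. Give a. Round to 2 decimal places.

Compute the Gram sums: Σt·t = 280.
Moment sums: Σt·y = 280.
a = 280/280 = 1.

a = 1.00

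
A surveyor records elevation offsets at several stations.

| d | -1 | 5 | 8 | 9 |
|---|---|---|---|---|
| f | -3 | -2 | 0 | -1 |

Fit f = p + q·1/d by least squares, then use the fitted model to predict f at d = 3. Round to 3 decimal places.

Compute the Gram sums: Σ1 = 4, Σ1/d = -203/360, Σ1/d·1/d = 138409/129600.
For Aᵀf: Σf = -6, Σ1/d·f = 112/45.
Normal equations: [[4, -203/360]; [-203/360, 138409/129600]]·[p, q]ᵀ = [-6, 112/45]ᵀ.
Determinant 4·(138409/129600) − (-203/360)² = 170809/43200.
p = ((-6)·(138409/129600) − (-203/360)·(112/45))/(170809/43200) = -648566/512427; q = (4·(112/45) − (-203/360)·(-6))/(170809/43200) = 283920/170809.
At d = 3: f̂ = (-648566/512427)·(1) + (283920/170809)·(1/3) = -364646/512427.

f̂ = -0.712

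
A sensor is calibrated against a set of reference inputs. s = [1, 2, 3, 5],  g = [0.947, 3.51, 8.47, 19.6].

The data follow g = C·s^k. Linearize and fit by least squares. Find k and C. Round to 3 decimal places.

Let Y = ln g. Fitting Y = k·ln s + ln C by least squares:
XᵀX = [[4.2777, 3.4012]; [3.4012, 4]], rhs = [8.0065, 6.3132]ᵀ  (here Σln s = 3.4012, Σ(ln s)² = 4.2777, Σln g = 6.3132, Σln s·ln g = 8.0065).
Δ = 4.2777·4 − (3.4012)² = 5.5426; k = (8.0065·4 − 3.4012·6.3132)/5.5426 = 1.90404, ln C = (4.2777·6.3132 − 3.4012·8.0065)/5.5426 = -0.04070, so C = exp(-0.04070) = 0.96012.

k = 1.904, C = 0.960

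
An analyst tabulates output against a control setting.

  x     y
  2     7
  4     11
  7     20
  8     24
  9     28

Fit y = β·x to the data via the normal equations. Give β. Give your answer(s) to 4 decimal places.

β = 3.0000

Entries of AᵀA: Σx·x = 214.
Right-hand side: Σx·y = 642.
AᵀA·[β]ᵀ = Aᵀy becomes [[214]]·[β]ᵀ = [642]ᵀ.
β = 642/214 = 3.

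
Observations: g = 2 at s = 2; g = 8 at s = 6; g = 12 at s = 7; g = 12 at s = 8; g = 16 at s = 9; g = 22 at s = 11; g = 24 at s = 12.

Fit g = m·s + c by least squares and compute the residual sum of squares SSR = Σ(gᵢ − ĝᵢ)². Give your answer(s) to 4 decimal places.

Compute the Gram sums: Σs·s = 499, Σs = 55, Σ1 = 7.
And Σs·g = 906, Σg = 96.
Normal equations: [[499, 55]; [55, 7]]·[m, c]ᵀ = [906, 96]ᵀ.
det = 499·7 − 55² = 468.
m = (906·7 − 55·96)/468 = 59/26; c = (499·96 − 55·906)/468 = -107/26.
Residuals: 41/26, -3/2, 3/13, -53/26, -4/13, 15/13, 23/26; SSR = 145/13.

SSR = 11.1538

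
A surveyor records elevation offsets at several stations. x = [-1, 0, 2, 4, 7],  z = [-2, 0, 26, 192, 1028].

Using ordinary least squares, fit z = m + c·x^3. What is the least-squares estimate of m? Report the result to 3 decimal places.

m = 0.867

Compute the Gram sums: Σ1 = 5, Σx^3 = 414, Σx^3·x^3 = 121810.
For Aᵀz: Σz = 1244, Σx^3·z = 365102.
So AᵀA·[m, c]ᵀ = Aᵀz: [[5, 414]; [414, 121810]]·[m, c]ᵀ = [1244, 365102]ᵀ.
Δ = 5·121810 − 414² = 437654.
m = (1244·121810 − 414·365102)/437654 = 189706/218827; c = (5·365102 − 414·1244)/437654 = 655247/218827.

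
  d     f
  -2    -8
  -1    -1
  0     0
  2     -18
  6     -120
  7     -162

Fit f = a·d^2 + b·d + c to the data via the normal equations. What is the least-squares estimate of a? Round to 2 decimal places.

a = -2.95

Sums needed: Σd^2·d^2 = 3730, Σd^2·d = 558, Σd^2 = 94, Σd·d = 94, Σd = 12, Σ1 = 6.
And Σd^2·f = -12363, Σd·f = -1873, Σf = -309.
So XᵀX·[a, b, c]ᵀ = Xᵀf: [[3730, 558, 94]; [558, 94, 12]; [94, 12, 6]]·[a, b, c]ᵀ = [-12363, -1873, -309]ᵀ.
Inverting the 3×3 Gram matrix, [a, b, c]ᵀ = [-18657/6334, -7472/3167, -2010/3167]ᵀ.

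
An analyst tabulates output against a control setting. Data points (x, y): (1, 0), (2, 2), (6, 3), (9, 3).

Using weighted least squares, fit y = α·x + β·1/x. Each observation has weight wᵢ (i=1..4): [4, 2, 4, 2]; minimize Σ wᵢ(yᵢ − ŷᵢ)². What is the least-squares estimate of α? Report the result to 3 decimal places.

From the data, Σwᵢ·x·x = 318, Σwᵢ·x·1/x = 12, Σwᵢ·1/x·1/x = 751/162.
For AᵀWy: Σwᵢ·x·y = 134, Σwᵢ·1/x·y = 14/3.
So AᵀWA·[α, β]ᵀ = AᵀWy: [[318, 12]; [12, 751/162]]·[α, β]ᵀ = [134, 14/3]ᵀ.
Δ = 318·(751/162) − 12² = 35915/27.
α = (134·(751/162) − 12·(14/3))/(35915/27) = 45781/107745; β = (318·(14/3) − 12·134)/(35915/27) = -3348/35915.

α = 0.425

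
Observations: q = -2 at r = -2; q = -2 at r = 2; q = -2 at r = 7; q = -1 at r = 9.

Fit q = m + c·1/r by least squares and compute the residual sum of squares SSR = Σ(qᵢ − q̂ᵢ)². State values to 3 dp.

SSR = 0.746

Compute the Gram sums: Σ1 = 4, Σ1/r = 16/63, Σ1/r·1/r = 4229/7938.
For Aᵀq: Σq = -7, Σ1/r·q = -25/63.
Δ = 4·(4229/7938) − (16/63)² = 2734/1323.
m = ((-7)·(4229/7938) − (16/63)·(-25/63))/(2734/1323) = -9601/5468; c = (4·(-25/63) − (16/63)·(-7))/(2734/1323) = 126/1367.
Residuals: -1083/5468, -1587/5468, -1407/5468, 4077/5468; SSR = 4077/5468.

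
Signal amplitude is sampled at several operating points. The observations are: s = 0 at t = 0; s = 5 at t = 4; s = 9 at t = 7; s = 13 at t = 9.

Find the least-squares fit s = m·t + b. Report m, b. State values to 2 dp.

m = 1.41, b = -0.32

Compute the Gram sums: Σt·t = 146, Σt = 20, Σ1 = 4.
For Xᵀs: Σt·s = 200, Σs = 27.
Normal equations: [[146, 20]; [20, 4]]·[m, b]ᵀ = [200, 27]ᵀ.
Determinant 146·4 − 20² = 184.
m = (200·4 − 20·27)/184 = 65/46; b = (146·27 − 20·200)/184 = -29/92.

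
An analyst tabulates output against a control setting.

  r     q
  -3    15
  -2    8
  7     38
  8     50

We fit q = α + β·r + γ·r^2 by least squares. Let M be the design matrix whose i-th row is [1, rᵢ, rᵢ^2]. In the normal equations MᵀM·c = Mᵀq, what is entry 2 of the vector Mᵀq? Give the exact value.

Entry 2 ↔ basis r, so (Mᵀq)_{2} = Σᵢ (r)·qᵢ = (-3)·(15) + (-2)·(8) + (7)·(38) + (8)·(50) = 605.

605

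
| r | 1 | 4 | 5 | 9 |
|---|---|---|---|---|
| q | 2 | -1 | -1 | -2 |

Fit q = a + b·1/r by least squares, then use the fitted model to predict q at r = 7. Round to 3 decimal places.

Forming MᵀM = [[4, 281/180]; [281/180, 36121/32400]] and Mᵀq = [-2, 239/180]ᵀ gives MᵀM·[a, b]ᵀ = Mᵀq.
Determinant 4·(36121/32400) − (281/180)² = 21841/10800.
a = ((-2)·(36121/32400) − (281/180)·(239/180))/(21841/10800) = -46467/21841; b = (4·(239/180) − (281/180)·(-2))/(21841/10800) = 91080/21841.
At r = 7: q̂ = (-46467/21841)·(1) + (91080/21841)·(1/7) = -234189/152887.

q̂ = -1.532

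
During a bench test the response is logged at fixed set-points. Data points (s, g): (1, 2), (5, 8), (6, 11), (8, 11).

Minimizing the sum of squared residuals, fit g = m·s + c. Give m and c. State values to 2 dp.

The normal system AᵀA·[m, c]ᵀ = Aᵀg is [[126, 20]; [20, 4]]·[m, c]ᵀ = [196, 32]ᵀ.
Δ = 126·4 − 20² = 104.
m = (196·4 − 20·32)/104 = 18/13; c = (126·32 − 20·196)/104 = 14/13.

m = 1.38, c = 1.08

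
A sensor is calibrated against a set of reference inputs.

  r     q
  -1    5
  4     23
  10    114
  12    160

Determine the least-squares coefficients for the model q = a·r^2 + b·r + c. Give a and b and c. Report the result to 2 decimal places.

Compute the Gram sums: Σr^2·r^2 = 30993, Σr^2·r = 2791, Σr^2 = 261, Σr·r = 261, Σr = 25, Σ1 = 4.
For Aᵀq: Σr^2·q = 34813, Σr·q = 3147, Σq = 302.
Solving the 3×3 system (Gaussian elimination) gives a = 243611/235156, b = 130321/235156, c = 522077/117578.

a = 1.04, b = 0.55, c = 4.44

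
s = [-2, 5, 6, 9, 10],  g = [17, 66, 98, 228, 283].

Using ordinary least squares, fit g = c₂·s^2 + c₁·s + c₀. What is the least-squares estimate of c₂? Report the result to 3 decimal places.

With design matrix A, AᵀA = [[18498, 2062, 246]; [2062, 246, 28]; [246, 28, 5]] and Aᵀg = [52014, 5766, 692]ᵀ.
Row-reducing yields c₂ = 96452/31879, c₁ = -64293/31879, c₀ = 26656/31879.

c₂ = 3.026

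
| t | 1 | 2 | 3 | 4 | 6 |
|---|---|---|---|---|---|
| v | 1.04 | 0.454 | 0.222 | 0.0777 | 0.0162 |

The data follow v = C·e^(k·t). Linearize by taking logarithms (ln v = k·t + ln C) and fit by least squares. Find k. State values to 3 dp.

k = -0.840

Taking logs, ln v = k·t + ln C, so regress ln v on t.
XᵀX = [[66.0000, 16.0000]; [16.0000, 5]], rhs = [-41.0114, -8.9332]ᵀ  (here Σt = 16.0000, Σ(t)² = 66.0000, Σln v = -8.9332, Σt·ln v = -41.0114).
Δ = 66.0000·5 − (16.0000)² = 74.0000; k = (-41.0114·5 − 16.0000·-8.9332)/74.0000 = -0.83955, ln C = (66.0000·-8.9332 − 16.0000·-41.0114)/74.0000 = 0.89992.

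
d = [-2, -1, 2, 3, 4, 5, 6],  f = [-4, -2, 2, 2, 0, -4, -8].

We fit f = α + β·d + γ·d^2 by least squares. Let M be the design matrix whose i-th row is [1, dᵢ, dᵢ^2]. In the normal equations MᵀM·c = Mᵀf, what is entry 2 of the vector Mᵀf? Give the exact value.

-48

Entry 2 ↔ basis d, so (Mᵀf)_{2} = Σᵢ (d)·fᵢ = (-2)·(-4) + (-1)·(-2) + (2)·(2) + (3)·(2) + (4)·(0) + (5)·(-4) + (6)·(-8) = -48.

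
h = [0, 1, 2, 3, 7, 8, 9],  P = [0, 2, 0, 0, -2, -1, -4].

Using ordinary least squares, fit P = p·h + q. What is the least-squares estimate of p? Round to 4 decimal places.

The normal system AᵀA·[p, q]ᵀ = AᵀP is [[208, 30]; [30, 7]]·[p, q]ᵀ = [-56, -5]ᵀ.
Eliminating q: 7·(row 1) − 30·(row 2) gives 556·p = 7·(-56) − 30·(-5) = -242, so p = -121/278.
Then q = ((-5) − 30·(-121/278))/7 = 160/139.

p = -0.4353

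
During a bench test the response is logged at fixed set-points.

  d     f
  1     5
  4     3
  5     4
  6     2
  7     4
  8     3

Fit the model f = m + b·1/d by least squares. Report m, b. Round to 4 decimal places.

m = 2.8253, b = 2.1482

Normal-equation sums: Σ1 = 6, Σ1/d = 1583/840, Σ1/d·1/d = 822949/705600.
Right-hand side: Σf = 21, Σ1/d·f = 6577/840.
Eliminating b: (822949/705600)·(row 1) − (1583/840)·(row 2) gives (486361/141120)·m = (822949/705600)·21 − (1583/840)·(6577/840) = 3435269/352800, so m = 6870538/2431805.
Then b = ((6577/840) − (1583/840)·(6870538/2431805))/(822949/705600) = 1044792/486361.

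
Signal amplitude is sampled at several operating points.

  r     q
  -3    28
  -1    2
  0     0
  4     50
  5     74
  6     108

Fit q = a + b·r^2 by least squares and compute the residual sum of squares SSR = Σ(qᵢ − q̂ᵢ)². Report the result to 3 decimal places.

SSR = 6.833

AᵀA·[a, b]ᵀ = Aᵀq reads: 6·a + 87·b = 262;  87·a + 2259·b = 6792.
(Σ1 = 6, Σr^2 = 87, Σr^2·r^2 = 2259, Σq = 262, Σr^2·q = 6792.)
Determinant 6·2259 − 87² = 5985.
a = (262·2259 − 87·6792)/5985 = 106/665; b = (6·6792 − 87·262)/5985 = 5986/1995.
Residuals: 556/665, -2314/1995, -106/665, 3656/1995, -334/285, -118/665; SSR = 4544/665.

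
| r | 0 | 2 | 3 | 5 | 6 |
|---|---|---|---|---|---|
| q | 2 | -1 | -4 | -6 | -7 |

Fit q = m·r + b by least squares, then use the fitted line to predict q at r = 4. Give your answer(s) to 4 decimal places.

Sums needed: Σr·r = 74, Σr = 16, Σ1 = 5.
And Σr·q = -86, Σq = -16.
det = 74·5 − 16² = 114.
m = ((-86)·5 − 16·(-16))/114 = -29/19; b = (74·(-16) − 16·(-86))/114 = 32/19.
At r = 4: q̂ = (-29/19)·(4) + (32/19)·(1) = -84/19.

q̂ = -4.4211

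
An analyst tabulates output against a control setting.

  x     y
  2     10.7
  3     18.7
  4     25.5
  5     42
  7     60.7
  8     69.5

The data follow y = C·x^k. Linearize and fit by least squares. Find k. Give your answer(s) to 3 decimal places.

k = 1.380

Taking logs, ln y = k·ln x + ln C, so regress ln y on ln x.
Σln x = 8.8128, Σ(ln x)² = 14.3101, Σln y = 20.6224, Σln x·ln y = 32.1749.
Equations: 14.3101·k + 8.8128·ln C = 32.1749;  8.8128·k + 6·ln C = 20.6224.
Slope k = (n·Σln x·ln y − Σln x·Σln y)/(n·Σ(ln x)² − (Σln x)²) = (6·32.1749 − 8.8128·20.6224)/8.1947 = 1.37989; ln C = (Σln y − k·Σln x)/n = 1.41027.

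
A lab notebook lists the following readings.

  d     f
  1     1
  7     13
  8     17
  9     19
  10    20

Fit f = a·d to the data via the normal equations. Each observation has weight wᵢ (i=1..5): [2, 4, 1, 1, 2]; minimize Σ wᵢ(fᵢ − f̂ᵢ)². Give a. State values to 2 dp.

Normal-equation sums: Σwᵢ·d·d = 543.
And Σwᵢ·d·f = 1073.
So AᵀWA·[a]ᵀ = AᵀWf: [[543]]·[a]ᵀ = [1073]ᵀ.
a = 1073/543 = 1.97606.

a = 1.98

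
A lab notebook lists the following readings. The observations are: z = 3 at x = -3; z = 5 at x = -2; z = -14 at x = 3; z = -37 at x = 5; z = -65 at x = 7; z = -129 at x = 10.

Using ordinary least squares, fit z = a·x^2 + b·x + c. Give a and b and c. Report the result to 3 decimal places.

a = -1.049, b = -2.745, c = 3.908

The normal system MᵀM·[a, b, c]ᵀ = Mᵀz is [[13204, 1460, 196]; [1460, 196, 20]; [196, 20, 6]]·[a, b, c]ᵀ = [-17089, -1991, -237]ᵀ.
Row-reducing yields a = -4287/4088, b = -11223/4088, c = 1997/511.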